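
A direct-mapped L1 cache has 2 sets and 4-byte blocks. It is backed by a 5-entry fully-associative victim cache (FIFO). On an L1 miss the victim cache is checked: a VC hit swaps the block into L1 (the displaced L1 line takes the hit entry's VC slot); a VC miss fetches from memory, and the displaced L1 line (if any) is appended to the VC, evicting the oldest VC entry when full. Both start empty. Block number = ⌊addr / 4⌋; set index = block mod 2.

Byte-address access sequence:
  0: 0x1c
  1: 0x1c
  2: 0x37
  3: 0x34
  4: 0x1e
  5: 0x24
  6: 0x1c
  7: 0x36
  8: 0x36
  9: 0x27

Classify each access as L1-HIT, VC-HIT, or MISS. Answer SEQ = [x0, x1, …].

0: 0x1c (blk 7, set 1) → MISS  vc=[]
1: 0x1c (blk 7, set 1) → L1-HIT  vc=[]
2: 0x37 (blk 13, set 1) → MISS  vc=[7]
3: 0x34 (blk 13, set 1) → L1-HIT  vc=[7]
4: 0x1e (blk 7, set 1) → VC-HIT  vc=[13]
5: 0x24 (blk 9, set 1) → MISS  vc=[13, 7]
6: 0x1c (blk 7, set 1) → VC-HIT  vc=[13, 9]
7: 0x36 (blk 13, set 1) → VC-HIT  vc=[7, 9]
8: 0x36 (blk 13, set 1) → L1-HIT  vc=[7, 9]
9: 0x27 (blk 9, set 1) → VC-HIT  vc=[7, 13]

SEQ = [MISS, L1-HIT, MISS, L1-HIT, VC-HIT, MISS, VC-HIT, VC-HIT, L1-HIT, VC-HIT]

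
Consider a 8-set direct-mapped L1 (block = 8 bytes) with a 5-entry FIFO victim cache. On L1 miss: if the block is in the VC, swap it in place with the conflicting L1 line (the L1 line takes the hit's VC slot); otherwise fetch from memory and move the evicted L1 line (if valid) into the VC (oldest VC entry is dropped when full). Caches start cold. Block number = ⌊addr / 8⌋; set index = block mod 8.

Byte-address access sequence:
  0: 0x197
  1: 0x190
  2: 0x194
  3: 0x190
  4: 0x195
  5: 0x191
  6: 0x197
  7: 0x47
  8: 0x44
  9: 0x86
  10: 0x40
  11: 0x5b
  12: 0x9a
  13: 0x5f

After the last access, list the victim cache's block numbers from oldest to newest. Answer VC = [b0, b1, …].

  [0] addr=0x197 blk=50 s=2: MISS | VC []
  [1] addr=0x190 blk=50 s=2: L1-HIT | VC []
  [2] addr=0x194 blk=50 s=2: L1-HIT | VC []
  [3] addr=0x190 blk=50 s=2: L1-HIT | VC []
  [4] addr=0x195 blk=50 s=2: L1-HIT | VC []
  [5] addr=0x191 blk=50 s=2: L1-HIT | VC []
  [6] addr=0x197 blk=50 s=2: L1-HIT | VC []
  [7] addr=0x47 blk=8 s=0: MISS | VC []
  [8] addr=0x44 blk=8 s=0: L1-HIT | VC []
  [9] addr=0x86 blk=16 s=0: MISS | VC [8]
  [10] addr=0x40 blk=8 s=0: VC-HIT | VC [16]
  [11] addr=0x5b blk=11 s=3: MISS | VC [16]
  [12] addr=0x9a blk=19 s=3: MISS | VC [16, 11]
  [13] addr=0x5f blk=11 s=3: VC-HIT | VC [16, 19]

VC = [16, 19]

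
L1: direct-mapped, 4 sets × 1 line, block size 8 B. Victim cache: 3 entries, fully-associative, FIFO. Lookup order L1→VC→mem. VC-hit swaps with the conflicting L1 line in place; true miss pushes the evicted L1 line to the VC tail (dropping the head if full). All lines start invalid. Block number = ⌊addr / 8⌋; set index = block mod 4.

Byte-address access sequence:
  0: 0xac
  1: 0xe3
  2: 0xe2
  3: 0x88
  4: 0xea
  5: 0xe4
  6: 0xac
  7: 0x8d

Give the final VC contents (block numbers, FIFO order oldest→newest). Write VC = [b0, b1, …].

0: 0xac (blk 21, set 1) → MISS  vc=[]
1: 0xe3 (blk 28, set 0) → MISS  vc=[]
2: 0xe2 (blk 28, set 0) → L1-HIT  vc=[]
3: 0x88 (blk 17, set 1) → MISS  vc=[21]
4: 0xea (blk 29, set 1) → MISS  vc=[21, 17]
5: 0xe4 (blk 28, set 0) → L1-HIT  vc=[21, 17]
6: 0xac (blk 21, set 1) → VC-HIT  vc=[29, 17]
7: 0x8d (blk 17, set 1) → VC-HIT  vc=[29, 21]

VC = [29, 21]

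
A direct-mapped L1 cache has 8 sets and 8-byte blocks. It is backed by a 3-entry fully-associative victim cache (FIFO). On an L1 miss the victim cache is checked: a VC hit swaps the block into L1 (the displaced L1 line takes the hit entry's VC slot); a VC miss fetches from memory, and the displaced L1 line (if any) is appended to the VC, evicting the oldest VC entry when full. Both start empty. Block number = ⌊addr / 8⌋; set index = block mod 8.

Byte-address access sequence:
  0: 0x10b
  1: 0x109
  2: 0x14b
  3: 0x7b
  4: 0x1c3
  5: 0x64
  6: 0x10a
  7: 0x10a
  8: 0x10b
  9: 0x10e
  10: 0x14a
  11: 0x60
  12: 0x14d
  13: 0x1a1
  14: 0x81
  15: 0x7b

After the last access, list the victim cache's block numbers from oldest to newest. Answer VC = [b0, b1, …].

VC = [33, 12, 56]

0: 0x10b (blk 33, set 1) → MISS  vc=[]
1: 0x109 (blk 33, set 1) → L1-HIT  vc=[]
2: 0x14b (blk 41, set 1) → MISS  vc=[33]
3: 0x7b (blk 15, set 7) → MISS  vc=[33]
4: 0x1c3 (blk 56, set 0) → MISS  vc=[33]
5: 0x64 (blk 12, set 4) → MISS  vc=[33]
6: 0x10a (blk 33, set 1) → VC-HIT  vc=[41]
7: 0x10a (blk 33, set 1) → L1-HIT  vc=[41]
8: 0x10b (blk 33, set 1) → L1-HIT  vc=[41]
9: 0x10e (blk 33, set 1) → L1-HIT  vc=[41]
10: 0x14a (blk 41, set 1) → VC-HIT  vc=[33]
11: 0x60 (blk 12, set 4) → L1-HIT  vc=[33]
12: 0x14d (blk 41, set 1) → L1-HIT  vc=[33]
13: 0x1a1 (blk 52, set 4) → MISS  vc=[33, 12]
14: 0x81 (blk 16, set 0) → MISS  vc=[33, 12, 56]
15: 0x7b (blk 15, set 7) → L1-HIT  vc=[33, 12, 56]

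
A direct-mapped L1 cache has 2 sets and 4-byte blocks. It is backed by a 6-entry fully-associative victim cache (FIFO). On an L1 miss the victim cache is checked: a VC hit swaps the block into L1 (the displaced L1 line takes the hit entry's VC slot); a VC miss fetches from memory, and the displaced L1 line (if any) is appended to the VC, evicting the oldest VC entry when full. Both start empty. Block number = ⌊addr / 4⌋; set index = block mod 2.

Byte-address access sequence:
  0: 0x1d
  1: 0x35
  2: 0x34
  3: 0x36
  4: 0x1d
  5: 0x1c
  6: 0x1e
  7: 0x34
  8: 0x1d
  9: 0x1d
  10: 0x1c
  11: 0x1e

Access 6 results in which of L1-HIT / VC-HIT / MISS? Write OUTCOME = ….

0: 0x1d (blk 7, set 1) → MISS  vc=[]
1: 0x35 (blk 13, set 1) → MISS  vc=[7]
2: 0x34 (blk 13, set 1) → L1-HIT  vc=[7]
3: 0x36 (blk 13, set 1) → L1-HIT  vc=[7]
4: 0x1d (blk 7, set 1) → VC-HIT  vc=[13]
5: 0x1c (blk 7, set 1) → L1-HIT  vc=[13]
6: 0x1e (blk 7, set 1) → L1-HIT  vc=[13]
7: 0x34 (blk 13, set 1) → VC-HIT  vc=[7]
8: 0x1d (blk 7, set 1) → VC-HIT  vc=[13]
9: 0x1d (blk 7, set 1) → L1-HIT  vc=[13]
10: 0x1c (blk 7, set 1) → L1-HIT  vc=[13]
11: 0x1e (blk 7, set 1) → L1-HIT  vc=[13]

OUTCOME = L1-HIT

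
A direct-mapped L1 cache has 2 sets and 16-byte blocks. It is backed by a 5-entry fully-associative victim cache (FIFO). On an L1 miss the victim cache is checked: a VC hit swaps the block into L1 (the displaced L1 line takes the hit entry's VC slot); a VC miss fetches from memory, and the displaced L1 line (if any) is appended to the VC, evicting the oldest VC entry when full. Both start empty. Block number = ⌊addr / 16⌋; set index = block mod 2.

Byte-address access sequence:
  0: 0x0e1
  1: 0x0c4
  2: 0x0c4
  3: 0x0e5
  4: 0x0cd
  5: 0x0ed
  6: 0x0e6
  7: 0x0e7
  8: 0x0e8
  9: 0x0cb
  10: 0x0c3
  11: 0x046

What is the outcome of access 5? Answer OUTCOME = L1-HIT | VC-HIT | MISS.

0: 0xe1 (blk 14, set 0) → MISS  vc=[]
1: 0xc4 (blk 12, set 0) → MISS  vc=[14]
2: 0xc4 (blk 12, set 0) → L1-HIT  vc=[14]
3: 0xe5 (blk 14, set 0) → VC-HIT  vc=[12]
4: 0xcd (blk 12, set 0) → VC-HIT  vc=[14]
5: 0xed (blk 14, set 0) → VC-HIT  vc=[12]
6: 0xe6 (blk 14, set 0) → L1-HIT  vc=[12]
7: 0xe7 (blk 14, set 0) → L1-HIT  vc=[12]
8: 0xe8 (blk 14, set 0) → L1-HIT  vc=[12]
9: 0xcb (blk 12, set 0) → VC-HIT  vc=[14]
10: 0xc3 (blk 12, set 0) → L1-HIT  vc=[14]
11: 0x46 (blk 4, set 0) → MISS  vc=[14, 12]

OUTCOME = VC-HIT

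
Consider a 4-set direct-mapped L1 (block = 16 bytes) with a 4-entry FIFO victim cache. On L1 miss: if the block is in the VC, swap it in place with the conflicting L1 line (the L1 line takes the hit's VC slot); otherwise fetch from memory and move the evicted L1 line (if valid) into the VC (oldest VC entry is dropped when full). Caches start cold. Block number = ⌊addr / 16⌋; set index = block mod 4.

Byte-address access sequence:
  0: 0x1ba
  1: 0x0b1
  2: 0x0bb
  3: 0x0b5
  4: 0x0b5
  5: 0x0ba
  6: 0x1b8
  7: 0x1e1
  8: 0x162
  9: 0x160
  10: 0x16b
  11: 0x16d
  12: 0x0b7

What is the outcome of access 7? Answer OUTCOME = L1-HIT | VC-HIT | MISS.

OUTCOME = MISS

#0 0x1ba→b27/s3 MISS; vc=[]
#1 0xb1→b11/s3 MISS; vc=[27]
#2 0xbb→b11/s3 L1-HIT; vc=[27]
#3 0xb5→b11/s3 L1-HIT; vc=[27]
#4 0xb5→b11/s3 L1-HIT; vc=[27]
#5 0xba→b11/s3 L1-HIT; vc=[27]
#6 0x1b8→b27/s3 VC-HIT; vc=[11]
#7 0x1e1→b30/s2 MISS; vc=[11]
#8 0x162→b22/s2 MISS; vc=[11,30]
#9 0x160→b22/s2 L1-HIT; vc=[11,30]
#10 0x16b→b22/s2 L1-HIT; vc=[11,30]
#11 0x16d→b22/s2 L1-HIT; vc=[11,30]
#12 0xb7→b11/s3 VC-HIT; vc=[27,30]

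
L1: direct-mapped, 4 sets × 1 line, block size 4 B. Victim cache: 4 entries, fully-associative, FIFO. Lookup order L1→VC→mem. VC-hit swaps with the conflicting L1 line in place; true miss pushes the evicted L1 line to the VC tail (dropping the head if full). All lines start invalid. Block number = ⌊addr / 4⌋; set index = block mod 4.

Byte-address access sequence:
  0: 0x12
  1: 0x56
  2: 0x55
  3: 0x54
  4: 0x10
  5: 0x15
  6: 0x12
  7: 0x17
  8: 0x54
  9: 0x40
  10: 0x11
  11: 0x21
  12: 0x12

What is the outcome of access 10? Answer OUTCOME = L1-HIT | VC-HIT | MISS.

OUTCOME = VC-HIT

  [0] addr=0x12 blk=4 s=0: MISS | VC []
  [1] addr=0x56 blk=21 s=1: MISS | VC []
  [2] addr=0x55 blk=21 s=1: L1-HIT | VC []
  [3] addr=0x54 blk=21 s=1: L1-HIT | VC []
  [4] addr=0x10 blk=4 s=0: L1-HIT | VC []
  [5] addr=0x15 blk=5 s=1: MISS | VC [21]
  [6] addr=0x12 blk=4 s=0: L1-HIT | VC [21]
  [7] addr=0x17 blk=5 s=1: L1-HIT | VC [21]
  [8] addr=0x54 blk=21 s=1: VC-HIT | VC [5]
  [9] addr=0x40 blk=16 s=0: MISS | VC [5, 4]
  [10] addr=0x11 blk=4 s=0: VC-HIT | VC [5, 16]
  [11] addr=0x21 blk=8 s=0: MISS | VC [5, 16, 4]
  [12] addr=0x12 blk=4 s=0: VC-HIT | VC [5, 16, 8]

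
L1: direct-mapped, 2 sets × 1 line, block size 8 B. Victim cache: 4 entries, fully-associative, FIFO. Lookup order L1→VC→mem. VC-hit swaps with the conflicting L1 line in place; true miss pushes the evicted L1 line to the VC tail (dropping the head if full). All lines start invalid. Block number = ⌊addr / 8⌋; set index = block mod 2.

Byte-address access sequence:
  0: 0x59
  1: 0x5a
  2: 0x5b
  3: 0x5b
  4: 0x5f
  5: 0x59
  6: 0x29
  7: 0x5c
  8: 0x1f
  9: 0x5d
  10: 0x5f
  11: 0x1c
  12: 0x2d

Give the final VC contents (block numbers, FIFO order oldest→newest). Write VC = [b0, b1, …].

VC = [3, 11]

0: 0x59 (blk 11, set 1) → MISS  vc=[]
1: 0x5a (blk 11, set 1) → L1-HIT  vc=[]
2: 0x5b (blk 11, set 1) → L1-HIT  vc=[]
3: 0x5b (blk 11, set 1) → L1-HIT  vc=[]
4: 0x5f (blk 11, set 1) → L1-HIT  vc=[]
5: 0x59 (blk 11, set 1) → L1-HIT  vc=[]
6: 0x29 (blk 5, set 1) → MISS  vc=[11]
7: 0x5c (blk 11, set 1) → VC-HIT  vc=[5]
8: 0x1f (blk 3, set 1) → MISS  vc=[5, 11]
9: 0x5d (blk 11, set 1) → VC-HIT  vc=[5, 3]
10: 0x5f (blk 11, set 1) → L1-HIT  vc=[5, 3]
11: 0x1c (blk 3, set 1) → VC-HIT  vc=[5, 11]
12: 0x2d (blk 5, set 1) → VC-HIT  vc=[3, 11]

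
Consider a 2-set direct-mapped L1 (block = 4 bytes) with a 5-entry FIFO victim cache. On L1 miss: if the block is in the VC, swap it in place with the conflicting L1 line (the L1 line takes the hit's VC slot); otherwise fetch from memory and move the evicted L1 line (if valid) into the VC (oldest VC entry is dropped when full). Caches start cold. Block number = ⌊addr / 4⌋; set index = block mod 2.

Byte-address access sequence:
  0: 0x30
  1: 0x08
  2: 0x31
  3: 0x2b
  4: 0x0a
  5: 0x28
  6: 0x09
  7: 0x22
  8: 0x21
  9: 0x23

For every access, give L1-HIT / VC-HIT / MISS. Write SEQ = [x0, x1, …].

SEQ = [MISS, MISS, VC-HIT, MISS, VC-HIT, VC-HIT, VC-HIT, MISS, L1-HIT, L1-HIT]

0: 0x30 (blk 12, set 0) → MISS  vc=[]
1: 0x8 (blk 2, set 0) → MISS  vc=[12]
2: 0x31 (blk 12, set 0) → VC-HIT  vc=[2]
3: 0x2b (blk 10, set 0) → MISS  vc=[2, 12]
4: 0xa (blk 2, set 0) → VC-HIT  vc=[10, 12]
5: 0x28 (blk 10, set 0) → VC-HIT  vc=[2, 12]
6: 0x9 (blk 2, set 0) → VC-HIT  vc=[10, 12]
7: 0x22 (blk 8, set 0) → MISS  vc=[10, 12, 2]
8: 0x21 (blk 8, set 0) → L1-HIT  vc=[10, 12, 2]
9: 0x23 (blk 8, set 0) → L1-HIT  vc=[10, 12, 2]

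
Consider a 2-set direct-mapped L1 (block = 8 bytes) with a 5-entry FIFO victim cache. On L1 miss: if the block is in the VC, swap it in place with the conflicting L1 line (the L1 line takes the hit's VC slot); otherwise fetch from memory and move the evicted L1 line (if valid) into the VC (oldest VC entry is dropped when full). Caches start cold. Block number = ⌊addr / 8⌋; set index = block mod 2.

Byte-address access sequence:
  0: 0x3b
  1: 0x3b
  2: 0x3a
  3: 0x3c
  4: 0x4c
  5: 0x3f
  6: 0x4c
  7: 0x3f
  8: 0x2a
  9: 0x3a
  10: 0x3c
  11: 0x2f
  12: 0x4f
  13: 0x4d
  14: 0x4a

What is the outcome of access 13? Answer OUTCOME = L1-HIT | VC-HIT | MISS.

OUTCOME = L1-HIT

  [0] addr=0x3b blk=7 s=1: MISS | VC []
  [1] addr=0x3b blk=7 s=1: L1-HIT | VC []
  [2] addr=0x3a blk=7 s=1: L1-HIT | VC []
  [3] addr=0x3c blk=7 s=1: L1-HIT | VC []
  [4] addr=0x4c blk=9 s=1: MISS | VC [7]
  [5] addr=0x3f blk=7 s=1: VC-HIT | VC [9]
  [6] addr=0x4c blk=9 s=1: VC-HIT | VC [7]
  [7] addr=0x3f blk=7 s=1: VC-HIT | VC [9]
  [8] addr=0x2a blk=5 s=1: MISS | VC [9, 7]
  [9] addr=0x3a blk=7 s=1: VC-HIT | VC [9, 5]
  [10] addr=0x3c blk=7 s=1: L1-HIT | VC [9, 5]
  [11] addr=0x2f blk=5 s=1: VC-HIT | VC [9, 7]
  [12] addr=0x4f blk=9 s=1: VC-HIT | VC [5, 7]
  [13] addr=0x4d blk=9 s=1: L1-HIT | VC [5, 7]
  [14] addr=0x4a blk=9 s=1: L1-HIT | VC [5, 7]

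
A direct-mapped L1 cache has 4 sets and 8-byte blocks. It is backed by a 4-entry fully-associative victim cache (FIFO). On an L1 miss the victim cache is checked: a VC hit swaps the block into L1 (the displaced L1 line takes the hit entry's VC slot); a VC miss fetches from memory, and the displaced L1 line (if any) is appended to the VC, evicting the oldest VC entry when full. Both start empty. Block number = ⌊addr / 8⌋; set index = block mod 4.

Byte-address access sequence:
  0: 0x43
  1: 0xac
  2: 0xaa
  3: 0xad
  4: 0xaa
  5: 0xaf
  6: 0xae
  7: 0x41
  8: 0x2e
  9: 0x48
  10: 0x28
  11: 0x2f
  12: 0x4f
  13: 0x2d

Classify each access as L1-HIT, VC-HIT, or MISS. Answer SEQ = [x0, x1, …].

SEQ = [MISS, MISS, L1-HIT, L1-HIT, L1-HIT, L1-HIT, L1-HIT, L1-HIT, MISS, MISS, VC-HIT, L1-HIT, VC-HIT, VC-HIT]

  [0] addr=0x43 blk=8 s=0: MISS | VC []
  [1] addr=0xac blk=21 s=1: MISS | VC []
  [2] addr=0xaa blk=21 s=1: L1-HIT | VC []
  [3] addr=0xad blk=21 s=1: L1-HIT | VC []
  [4] addr=0xaa blk=21 s=1: L1-HIT | VC []
  [5] addr=0xaf blk=21 s=1: L1-HIT | VC []
  [6] addr=0xae blk=21 s=1: L1-HIT | VC []
  [7] addr=0x41 blk=8 s=0: L1-HIT | VC []
  [8] addr=0x2e blk=5 s=1: MISS | VC [21]
  [9] addr=0x48 blk=9 s=1: MISS | VC [21, 5]
  [10] addr=0x28 blk=5 s=1: VC-HIT | VC [21, 9]
  [11] addr=0x2f blk=5 s=1: L1-HIT | VC [21, 9]
  [12] addr=0x4f blk=9 s=1: VC-HIT | VC [21, 5]
  [13] addr=0x2d blk=5 s=1: VC-HIT | VC [21, 9]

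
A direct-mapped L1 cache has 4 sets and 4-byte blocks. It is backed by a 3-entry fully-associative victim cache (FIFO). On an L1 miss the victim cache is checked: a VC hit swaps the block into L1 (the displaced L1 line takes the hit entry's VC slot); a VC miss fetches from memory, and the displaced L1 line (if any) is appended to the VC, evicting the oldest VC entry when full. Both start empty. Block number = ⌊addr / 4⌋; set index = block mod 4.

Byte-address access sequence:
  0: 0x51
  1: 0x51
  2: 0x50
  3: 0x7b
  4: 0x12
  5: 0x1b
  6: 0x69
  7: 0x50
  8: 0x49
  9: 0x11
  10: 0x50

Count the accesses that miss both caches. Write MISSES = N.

0: 0x51 (blk 20, set 0) → MISS  vc=[]
1: 0x51 (blk 20, set 0) → L1-HIT  vc=[]
2: 0x50 (blk 20, set 0) → L1-HIT  vc=[]
3: 0x7b (blk 30, set 2) → MISS  vc=[]
4: 0x12 (blk 4, set 0) → MISS  vc=[20]
5: 0x1b (blk 6, set 2) → MISS  vc=[20, 30]
6: 0x69 (blk 26, set 2) → MISS  vc=[20, 30, 6]
7: 0x50 (blk 20, set 0) → VC-HIT  vc=[4, 30, 6]
8: 0x49 (blk 18, set 2) → MISS  vc=[30, 6, 26]
9: 0x11 (blk 4, set 0) → MISS  vc=[6, 26, 20]
10: 0x50 (blk 20, set 0) → VC-HIT  vc=[6, 26, 4]

MISSES = 7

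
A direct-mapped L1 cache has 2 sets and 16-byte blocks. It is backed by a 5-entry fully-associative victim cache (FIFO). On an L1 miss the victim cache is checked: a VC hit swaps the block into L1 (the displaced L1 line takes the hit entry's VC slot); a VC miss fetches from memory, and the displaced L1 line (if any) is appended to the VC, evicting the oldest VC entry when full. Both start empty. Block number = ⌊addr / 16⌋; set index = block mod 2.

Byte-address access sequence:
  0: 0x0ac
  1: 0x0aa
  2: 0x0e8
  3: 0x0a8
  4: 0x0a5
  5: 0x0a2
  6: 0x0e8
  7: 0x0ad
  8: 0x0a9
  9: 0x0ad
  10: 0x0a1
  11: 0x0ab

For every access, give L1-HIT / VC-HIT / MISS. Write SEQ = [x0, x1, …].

SEQ = [MISS, L1-HIT, MISS, VC-HIT, L1-HIT, L1-HIT, VC-HIT, VC-HIT, L1-HIT, L1-HIT, L1-HIT, L1-HIT]

#0 0xac→b10/s0 MISS; vc=[]
#1 0xaa→b10/s0 L1-HIT; vc=[]
#2 0xe8→b14/s0 MISS; vc=[10]
#3 0xa8→b10/s0 VC-HIT; vc=[14]
#4 0xa5→b10/s0 L1-HIT; vc=[14]
#5 0xa2→b10/s0 L1-HIT; vc=[14]
#6 0xe8→b14/s0 VC-HIT; vc=[10]
#7 0xad→b10/s0 VC-HIT; vc=[14]
#8 0xa9→b10/s0 L1-HIT; vc=[14]
#9 0xad→b10/s0 L1-HIT; vc=[14]
#10 0xa1→b10/s0 L1-HIT; vc=[14]
#11 0xab→b10/s0 L1-HIT; vc=[14]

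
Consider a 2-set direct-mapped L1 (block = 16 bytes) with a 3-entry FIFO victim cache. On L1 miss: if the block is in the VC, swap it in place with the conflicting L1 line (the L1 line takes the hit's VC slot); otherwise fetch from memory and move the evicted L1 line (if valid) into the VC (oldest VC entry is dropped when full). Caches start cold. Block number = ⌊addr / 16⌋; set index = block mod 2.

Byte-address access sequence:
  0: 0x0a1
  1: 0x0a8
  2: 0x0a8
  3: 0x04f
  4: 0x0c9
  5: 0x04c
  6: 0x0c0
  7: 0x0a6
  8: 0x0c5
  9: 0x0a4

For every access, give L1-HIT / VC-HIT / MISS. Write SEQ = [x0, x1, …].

#0 0xa1→b10/s0 MISS; vc=[]
#1 0xa8→b10/s0 L1-HIT; vc=[]
#2 0xa8→b10/s0 L1-HIT; vc=[]
#3 0x4f→b4/s0 MISS; vc=[10]
#4 0xc9→b12/s0 MISS; vc=[10,4]
#5 0x4c→b4/s0 VC-HIT; vc=[10,12]
#6 0xc0→b12/s0 VC-HIT; vc=[10,4]
#7 0xa6→b10/s0 VC-HIT; vc=[12,4]
#8 0xc5→b12/s0 VC-HIT; vc=[10,4]
#9 0xa4→b10/s0 VC-HIT; vc=[12,4]

SEQ = [MISS, L1-HIT, L1-HIT, MISS, MISS, VC-HIT, VC-HIT, VC-HIT, VC-HIT, VC-HIT]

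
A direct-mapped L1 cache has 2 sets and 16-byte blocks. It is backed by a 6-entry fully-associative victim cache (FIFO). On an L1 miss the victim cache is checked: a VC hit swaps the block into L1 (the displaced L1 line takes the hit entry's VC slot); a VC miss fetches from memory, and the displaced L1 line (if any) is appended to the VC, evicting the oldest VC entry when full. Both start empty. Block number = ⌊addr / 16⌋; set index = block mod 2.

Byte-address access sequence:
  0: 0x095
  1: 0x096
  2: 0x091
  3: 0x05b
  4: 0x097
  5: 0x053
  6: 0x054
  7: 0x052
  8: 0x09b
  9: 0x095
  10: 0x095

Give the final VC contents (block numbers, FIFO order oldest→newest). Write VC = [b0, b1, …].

VC = [5]

  [0] addr=0x95 blk=9 s=1: MISS | VC []
  [1] addr=0x96 blk=9 s=1: L1-HIT | VC []
  [2] addr=0x91 blk=9 s=1: L1-HIT | VC []
  [3] addr=0x5b blk=5 s=1: MISS | VC [9]
  [4] addr=0x97 blk=9 s=1: VC-HIT | VC [5]
  [5] addr=0x53 blk=5 s=1: VC-HIT | VC [9]
  [6] addr=0x54 blk=5 s=1: L1-HIT | VC [9]
  [7] addr=0x52 blk=5 s=1: L1-HIT | VC [9]
  [8] addr=0x9b blk=9 s=1: VC-HIT | VC [5]
  [9] addr=0x95 blk=9 s=1: L1-HIT | VC [5]
  [10] addr=0x95 blk=9 s=1: L1-HIT | VC [5]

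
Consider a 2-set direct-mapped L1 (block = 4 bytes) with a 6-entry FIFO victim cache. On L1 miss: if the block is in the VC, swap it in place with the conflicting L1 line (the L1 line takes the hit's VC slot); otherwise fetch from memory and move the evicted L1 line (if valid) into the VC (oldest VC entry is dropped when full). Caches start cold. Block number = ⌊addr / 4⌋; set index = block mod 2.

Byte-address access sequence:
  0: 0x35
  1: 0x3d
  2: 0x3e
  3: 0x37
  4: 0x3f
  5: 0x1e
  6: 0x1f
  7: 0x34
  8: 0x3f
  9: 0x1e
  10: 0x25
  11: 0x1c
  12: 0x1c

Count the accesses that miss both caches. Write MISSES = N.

0: 0x35 (blk 13, set 1) → MISS  vc=[]
1: 0x3d (blk 15, set 1) → MISS  vc=[13]
2: 0x3e (blk 15, set 1) → L1-HIT  vc=[13]
3: 0x37 (blk 13, set 1) → VC-HIT  vc=[15]
4: 0x3f (blk 15, set 1) → VC-HIT  vc=[13]
5: 0x1e (blk 7, set 1) → MISS  vc=[13, 15]
6: 0x1f (blk 7, set 1) → L1-HIT  vc=[13, 15]
7: 0x34 (blk 13, set 1) → VC-HIT  vc=[7, 15]
8: 0x3f (blk 15, set 1) → VC-HIT  vc=[7, 13]
9: 0x1e (blk 7, set 1) → VC-HIT  vc=[15, 13]
10: 0x25 (blk 9, set 1) → MISS  vc=[15, 13, 7]
11: 0x1c (blk 7, set 1) → VC-HIT  vc=[15, 13, 9]
12: 0x1c (blk 7, set 1) → L1-HIT  vc=[15, 13, 9]

MISSES = 4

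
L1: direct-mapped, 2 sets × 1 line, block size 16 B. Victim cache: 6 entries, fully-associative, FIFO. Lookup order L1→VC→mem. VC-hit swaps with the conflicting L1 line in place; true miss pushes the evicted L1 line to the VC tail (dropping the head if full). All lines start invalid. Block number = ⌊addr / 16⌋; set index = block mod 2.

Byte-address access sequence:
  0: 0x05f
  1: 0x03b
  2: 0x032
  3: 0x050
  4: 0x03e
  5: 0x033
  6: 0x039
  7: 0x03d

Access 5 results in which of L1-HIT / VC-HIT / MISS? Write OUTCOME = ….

0: 0x5f (blk 5, set 1) → MISS  vc=[]
1: 0x3b (blk 3, set 1) → MISS  vc=[5]
2: 0x32 (blk 3, set 1) → L1-HIT  vc=[5]
3: 0x50 (blk 5, set 1) → VC-HIT  vc=[3]
4: 0x3e (blk 3, set 1) → VC-HIT  vc=[5]
5: 0x33 (blk 3, set 1) → L1-HIT  vc=[5]
6: 0x39 (blk 3, set 1) → L1-HIT  vc=[5]
7: 0x3d (blk 3, set 1) → L1-HIT  vc=[5]

OUTCOME = L1-HIT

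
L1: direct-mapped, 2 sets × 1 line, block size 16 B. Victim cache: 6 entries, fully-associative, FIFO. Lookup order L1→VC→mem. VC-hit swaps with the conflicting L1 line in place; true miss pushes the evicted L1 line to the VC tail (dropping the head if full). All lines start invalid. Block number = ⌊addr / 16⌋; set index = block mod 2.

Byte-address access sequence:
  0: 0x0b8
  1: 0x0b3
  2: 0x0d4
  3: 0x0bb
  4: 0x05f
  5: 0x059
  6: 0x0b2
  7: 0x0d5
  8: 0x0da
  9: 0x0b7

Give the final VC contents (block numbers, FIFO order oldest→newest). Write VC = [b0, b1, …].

VC = [13, 5]

#0 0xb8→b11/s1 MISS; vc=[]
#1 0xb3→b11/s1 L1-HIT; vc=[]
#2 0xd4→b13/s1 MISS; vc=[11]
#3 0xbb→b11/s1 VC-HIT; vc=[13]
#4 0x5f→b5/s1 MISS; vc=[13,11]
#5 0x59→b5/s1 L1-HIT; vc=[13,11]
#6 0xb2→b11/s1 VC-HIT; vc=[13,5]
#7 0xd5→b13/s1 VC-HIT; vc=[11,5]
#8 0xda→b13/s1 L1-HIT; vc=[11,5]
#9 0xb7→b11/s1 VC-HIT; vc=[13,5]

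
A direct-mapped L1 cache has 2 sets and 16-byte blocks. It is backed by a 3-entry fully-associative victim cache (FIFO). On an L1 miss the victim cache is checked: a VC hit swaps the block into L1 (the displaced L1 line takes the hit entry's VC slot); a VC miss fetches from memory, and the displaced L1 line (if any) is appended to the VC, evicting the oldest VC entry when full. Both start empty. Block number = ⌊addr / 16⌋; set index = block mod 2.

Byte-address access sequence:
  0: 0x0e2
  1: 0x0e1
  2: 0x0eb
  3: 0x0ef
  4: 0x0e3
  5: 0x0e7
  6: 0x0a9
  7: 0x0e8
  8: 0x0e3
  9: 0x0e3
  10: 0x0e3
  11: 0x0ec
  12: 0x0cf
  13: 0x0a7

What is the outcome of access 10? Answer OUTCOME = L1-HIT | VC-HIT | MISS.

0: 0xe2 (blk 14, set 0) → MISS  vc=[]
1: 0xe1 (blk 14, set 0) → L1-HIT  vc=[]
2: 0xeb (blk 14, set 0) → L1-HIT  vc=[]
3: 0xef (blk 14, set 0) → L1-HIT  vc=[]
4: 0xe3 (blk 14, set 0) → L1-HIT  vc=[]
5: 0xe7 (blk 14, set 0) → L1-HIT  vc=[]
6: 0xa9 (blk 10, set 0) → MISS  vc=[14]
7: 0xe8 (blk 14, set 0) → VC-HIT  vc=[10]
8: 0xe3 (blk 14, set 0) → L1-HIT  vc=[10]
9: 0xe3 (blk 14, set 0) → L1-HIT  vc=[10]
10: 0xe3 (blk 14, set 0) → L1-HIT  vc=[10]
11: 0xec (blk 14, set 0) → L1-HIT  vc=[10]
12: 0xcf (blk 12, set 0) → MISS  vc=[10, 14]
13: 0xa7 (blk 10, set 0) → VC-HIT  vc=[12, 14]

OUTCOME = L1-HIT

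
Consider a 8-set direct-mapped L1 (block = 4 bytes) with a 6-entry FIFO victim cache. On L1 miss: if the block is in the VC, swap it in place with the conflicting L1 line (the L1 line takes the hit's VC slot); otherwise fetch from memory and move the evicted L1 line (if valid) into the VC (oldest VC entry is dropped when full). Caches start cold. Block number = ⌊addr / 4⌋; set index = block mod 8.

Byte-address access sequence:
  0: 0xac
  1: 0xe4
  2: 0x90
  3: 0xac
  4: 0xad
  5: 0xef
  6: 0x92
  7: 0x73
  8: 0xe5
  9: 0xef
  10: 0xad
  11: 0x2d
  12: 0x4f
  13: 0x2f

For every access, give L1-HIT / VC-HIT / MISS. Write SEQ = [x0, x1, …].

0: 0xac (blk 43, set 3) → MISS  vc=[]
1: 0xe4 (blk 57, set 1) → MISS  vc=[]
2: 0x90 (blk 36, set 4) → MISS  vc=[]
3: 0xac (blk 43, set 3) → L1-HIT  vc=[]
4: 0xad (blk 43, set 3) → L1-HIT  vc=[]
5: 0xef (blk 59, set 3) → MISS  vc=[43]
6: 0x92 (blk 36, set 4) → L1-HIT  vc=[43]
7: 0x73 (blk 28, set 4) → MISS  vc=[43, 36]
8: 0xe5 (blk 57, set 1) → L1-HIT  vc=[43, 36]
9: 0xef (blk 59, set 3) → L1-HIT  vc=[43, 36]
10: 0xad (blk 43, set 3) → VC-HIT  vc=[59, 36]
11: 0x2d (blk 11, set 3) → MISS  vc=[59, 36, 43]
12: 0x4f (blk 19, set 3) → MISS  vc=[59, 36, 43, 11]
13: 0x2f (blk 11, set 3) → VC-HIT  vc=[59, 36, 43, 19]

SEQ = [MISS, MISS, MISS, L1-HIT, L1-HIT, MISS, L1-HIT, MISS, L1-HIT, L1-HIT, VC-HIT, MISS, MISS, VC-HIT]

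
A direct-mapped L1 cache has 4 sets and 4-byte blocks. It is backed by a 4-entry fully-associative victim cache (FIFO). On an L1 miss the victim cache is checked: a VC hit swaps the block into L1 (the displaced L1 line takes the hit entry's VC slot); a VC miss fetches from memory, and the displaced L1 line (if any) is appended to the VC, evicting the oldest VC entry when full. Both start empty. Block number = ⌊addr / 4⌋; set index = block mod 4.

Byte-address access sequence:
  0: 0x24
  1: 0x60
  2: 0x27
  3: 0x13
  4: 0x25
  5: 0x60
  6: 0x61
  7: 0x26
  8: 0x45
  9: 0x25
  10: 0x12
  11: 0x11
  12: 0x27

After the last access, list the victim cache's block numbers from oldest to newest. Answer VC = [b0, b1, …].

VC = [24, 17]

#0 0x24→b9/s1 MISS; vc=[]
#1 0x60→b24/s0 MISS; vc=[]
#2 0x27→b9/s1 L1-HIT; vc=[]
#3 0x13→b4/s0 MISS; vc=[24]
#4 0x25→b9/s1 L1-HIT; vc=[24]
#5 0x60→b24/s0 VC-HIT; vc=[4]
#6 0x61→b24/s0 L1-HIT; vc=[4]
#7 0x26→b9/s1 L1-HIT; vc=[4]
#8 0x45→b17/s1 MISS; vc=[4,9]
#9 0x25→b9/s1 VC-HIT; vc=[4,17]
#10 0x12→b4/s0 VC-HIT; vc=[24,17]
#11 0x11→b4/s0 L1-HIT; vc=[24,17]
#12 0x27→b9/s1 L1-HIT; vc=[24,17]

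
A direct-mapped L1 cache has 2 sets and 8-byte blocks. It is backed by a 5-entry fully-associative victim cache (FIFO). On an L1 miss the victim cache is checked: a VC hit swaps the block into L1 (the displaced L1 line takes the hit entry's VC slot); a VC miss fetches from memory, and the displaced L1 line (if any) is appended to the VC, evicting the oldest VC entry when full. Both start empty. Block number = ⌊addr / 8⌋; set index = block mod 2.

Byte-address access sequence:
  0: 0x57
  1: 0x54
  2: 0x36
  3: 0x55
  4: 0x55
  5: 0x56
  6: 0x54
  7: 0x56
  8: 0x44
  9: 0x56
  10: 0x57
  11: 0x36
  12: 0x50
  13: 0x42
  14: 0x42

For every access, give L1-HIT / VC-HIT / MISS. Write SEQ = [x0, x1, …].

0: 0x57 (blk 10, set 0) → MISS  vc=[]
1: 0x54 (blk 10, set 0) → L1-HIT  vc=[]
2: 0x36 (blk 6, set 0) → MISS  vc=[10]
3: 0x55 (blk 10, set 0) → VC-HIT  vc=[6]
4: 0x55 (blk 10, set 0) → L1-HIT  vc=[6]
5: 0x56 (blk 10, set 0) → L1-HIT  vc=[6]
6: 0x54 (blk 10, set 0) → L1-HIT  vc=[6]
7: 0x56 (blk 10, set 0) → L1-HIT  vc=[6]
8: 0x44 (blk 8, set 0) → MISS  vc=[6, 10]
9: 0x56 (blk 10, set 0) → VC-HIT  vc=[6, 8]
10: 0x57 (blk 10, set 0) → L1-HIT  vc=[6, 8]
11: 0x36 (blk 6, set 0) → VC-HIT  vc=[10, 8]
12: 0x50 (blk 10, set 0) → VC-HIT  vc=[6, 8]
13: 0x42 (blk 8, set 0) → VC-HIT  vc=[6, 10]
14: 0x42 (blk 8, set 0) → L1-HIT  vc=[6, 10]

SEQ = [MISS, L1-HIT, MISS, VC-HIT, L1-HIT, L1-HIT, L1-HIT, L1-HIT, MISS, VC-HIT, L1-HIT, VC-HIT, VC-HIT, VC-HIT, L1-HIT]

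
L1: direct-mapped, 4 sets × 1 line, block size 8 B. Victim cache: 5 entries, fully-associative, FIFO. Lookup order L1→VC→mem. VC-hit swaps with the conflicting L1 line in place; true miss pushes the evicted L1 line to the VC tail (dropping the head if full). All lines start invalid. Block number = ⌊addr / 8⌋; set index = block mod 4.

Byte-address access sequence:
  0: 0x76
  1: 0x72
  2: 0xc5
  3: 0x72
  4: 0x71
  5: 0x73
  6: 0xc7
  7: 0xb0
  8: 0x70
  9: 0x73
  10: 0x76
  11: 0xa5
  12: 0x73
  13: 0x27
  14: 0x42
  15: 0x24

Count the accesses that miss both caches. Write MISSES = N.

MISSES = 6

#0 0x76→b14/s2 MISS; vc=[]
#1 0x72→b14/s2 L1-HIT; vc=[]
#2 0xc5→b24/s0 MISS; vc=[]
#3 0x72→b14/s2 L1-HIT; vc=[]
#4 0x71→b14/s2 L1-HIT; vc=[]
#5 0x73→b14/s2 L1-HIT; vc=[]
#6 0xc7→b24/s0 L1-HIT; vc=[]
#7 0xb0→b22/s2 MISS; vc=[14]
#8 0x70→b14/s2 VC-HIT; vc=[22]
#9 0x73→b14/s2 L1-HIT; vc=[22]
#10 0x76→b14/s2 L1-HIT; vc=[22]
#11 0xa5→b20/s0 MISS; vc=[22,24]
#12 0x73→b14/s2 L1-HIT; vc=[22,24]
#13 0x27→b4/s0 MISS; vc=[22,24,20]
#14 0x42→b8/s0 MISS; vc=[22,24,20,4]
#15 0x24→b4/s0 VC-HIT; vc=[22,24,20,8]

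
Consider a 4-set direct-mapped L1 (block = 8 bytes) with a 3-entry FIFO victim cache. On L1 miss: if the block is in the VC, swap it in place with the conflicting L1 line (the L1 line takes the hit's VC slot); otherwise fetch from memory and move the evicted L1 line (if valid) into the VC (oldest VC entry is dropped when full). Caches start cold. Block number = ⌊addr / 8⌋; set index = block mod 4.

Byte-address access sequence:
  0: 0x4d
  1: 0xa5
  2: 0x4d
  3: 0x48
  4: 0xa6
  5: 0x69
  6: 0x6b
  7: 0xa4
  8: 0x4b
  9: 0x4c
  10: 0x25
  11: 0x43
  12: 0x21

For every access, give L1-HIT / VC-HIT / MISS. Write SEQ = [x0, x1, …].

#0 0x4d→b9/s1 MISS; vc=[]
#1 0xa5→b20/s0 MISS; vc=[]
#2 0x4d→b9/s1 L1-HIT; vc=[]
#3 0x48→b9/s1 L1-HIT; vc=[]
#4 0xa6→b20/s0 L1-HIT; vc=[]
#5 0x69→b13/s1 MISS; vc=[9]
#6 0x6b→b13/s1 L1-HIT; vc=[9]
#7 0xa4→b20/s0 L1-HIT; vc=[9]
#8 0x4b→b9/s1 VC-HIT; vc=[13]
#9 0x4c→b9/s1 L1-HIT; vc=[13]
#10 0x25→b4/s0 MISS; vc=[13,20]
#11 0x43→b8/s0 MISS; vc=[13,20,4]
#12 0x21→b4/s0 VC-HIT; vc=[13,20,8]

SEQ = [MISS, MISS, L1-HIT, L1-HIT, L1-HIT, MISS, L1-HIT, L1-HIT, VC-HIT, L1-HIT, MISS, MISS, VC-HIT]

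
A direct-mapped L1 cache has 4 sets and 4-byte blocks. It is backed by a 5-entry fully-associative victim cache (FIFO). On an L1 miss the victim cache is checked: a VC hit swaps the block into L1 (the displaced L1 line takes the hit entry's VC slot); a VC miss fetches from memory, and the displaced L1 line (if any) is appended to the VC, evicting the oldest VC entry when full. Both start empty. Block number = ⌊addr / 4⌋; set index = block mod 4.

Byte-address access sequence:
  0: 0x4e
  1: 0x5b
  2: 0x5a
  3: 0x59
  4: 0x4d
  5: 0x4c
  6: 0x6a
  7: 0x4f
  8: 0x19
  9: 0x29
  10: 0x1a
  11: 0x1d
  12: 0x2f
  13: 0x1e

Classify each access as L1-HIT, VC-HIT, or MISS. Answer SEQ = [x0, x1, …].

SEQ = [MISS, MISS, L1-HIT, L1-HIT, L1-HIT, L1-HIT, MISS, L1-HIT, MISS, MISS, VC-HIT, MISS, MISS, VC-HIT]

#0 0x4e→b19/s3 MISS; vc=[]
#1 0x5b→b22/s2 MISS; vc=[]
#2 0x5a→b22/s2 L1-HIT; vc=[]
#3 0x59→b22/s2 L1-HIT; vc=[]
#4 0x4d→b19/s3 L1-HIT; vc=[]
#5 0x4c→b19/s3 L1-HIT; vc=[]
#6 0x6a→b26/s2 MISS; vc=[22]
#7 0x4f→b19/s3 L1-HIT; vc=[22]
#8 0x19→b6/s2 MISS; vc=[22,26]
#9 0x29→b10/s2 MISS; vc=[22,26,6]
#10 0x1a→b6/s2 VC-HIT; vc=[22,26,10]
#11 0x1d→b7/s3 MISS; vc=[22,26,10,19]
#12 0x2f→b11/s3 MISS; vc=[22,26,10,19,7]
#13 0x1e→b7/s3 VC-HIT; vc=[22,26,10,19,11]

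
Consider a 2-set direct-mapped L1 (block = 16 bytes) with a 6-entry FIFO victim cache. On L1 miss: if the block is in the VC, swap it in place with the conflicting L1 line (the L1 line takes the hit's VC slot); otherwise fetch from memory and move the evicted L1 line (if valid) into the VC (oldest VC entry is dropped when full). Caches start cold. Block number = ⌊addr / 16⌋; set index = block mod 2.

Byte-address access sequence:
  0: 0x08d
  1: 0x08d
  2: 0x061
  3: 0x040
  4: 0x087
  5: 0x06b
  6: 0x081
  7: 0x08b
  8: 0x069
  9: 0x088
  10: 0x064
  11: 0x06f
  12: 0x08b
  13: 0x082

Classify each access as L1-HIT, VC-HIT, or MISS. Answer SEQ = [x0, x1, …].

0: 0x8d (blk 8, set 0) → MISS  vc=[]
1: 0x8d (blk 8, set 0) → L1-HIT  vc=[]
2: 0x61 (blk 6, set 0) → MISS  vc=[8]
3: 0x40 (blk 4, set 0) → MISS  vc=[8, 6]
4: 0x87 (blk 8, set 0) → VC-HIT  vc=[4, 6]
5: 0x6b (blk 6, set 0) → VC-HIT  vc=[4, 8]
6: 0x81 (blk 8, set 0) → VC-HIT  vc=[4, 6]
7: 0x8b (blk 8, set 0) → L1-HIT  vc=[4, 6]
8: 0x69 (blk 6, set 0) → VC-HIT  vc=[4, 8]
9: 0x88 (blk 8, set 0) → VC-HIT  vc=[4, 6]
10: 0x64 (blk 6, set 0) → VC-HIT  vc=[4, 8]
11: 0x6f (blk 6, set 0) → L1-HIT  vc=[4, 8]
12: 0x8b (blk 8, set 0) → VC-HIT  vc=[4, 6]
13: 0x82 (blk 8, set 0) → L1-HIT  vc=[4, 6]

SEQ = [MISS, L1-HIT, MISS, MISS, VC-HIT, VC-HIT, VC-HIT, L1-HIT, VC-HIT, VC-HIT, VC-HIT, L1-HIT, VC-HIT, L1-HIT]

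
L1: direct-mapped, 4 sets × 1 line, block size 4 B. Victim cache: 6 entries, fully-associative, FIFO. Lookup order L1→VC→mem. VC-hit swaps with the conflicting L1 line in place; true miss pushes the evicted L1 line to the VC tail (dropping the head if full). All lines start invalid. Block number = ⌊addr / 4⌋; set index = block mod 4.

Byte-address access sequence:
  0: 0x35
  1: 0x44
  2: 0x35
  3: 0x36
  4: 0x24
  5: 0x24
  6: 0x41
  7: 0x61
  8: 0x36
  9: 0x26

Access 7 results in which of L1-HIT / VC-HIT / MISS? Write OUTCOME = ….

  [0] addr=0x35 blk=13 s=1: MISS | VC []
  [1] addr=0x44 blk=17 s=1: MISS | VC [13]
  [2] addr=0x35 blk=13 s=1: VC-HIT | VC [17]
  [3] addr=0x36 blk=13 s=1: L1-HIT | VC [17]
  [4] addr=0x24 blk=9 s=1: MISS | VC [17, 13]
  [5] addr=0x24 blk=9 s=1: L1-HIT | VC [17, 13]
  [6] addr=0x41 blk=16 s=0: MISS | VC [17, 13]
  [7] addr=0x61 blk=24 s=0: MISS | VC [17, 13, 16]
  [8] addr=0x36 blk=13 s=1: VC-HIT | VC [17, 9, 16]
  [9] addr=0x26 blk=9 s=1: VC-HIT | VC [17, 13, 16]

OUTCOME = MISS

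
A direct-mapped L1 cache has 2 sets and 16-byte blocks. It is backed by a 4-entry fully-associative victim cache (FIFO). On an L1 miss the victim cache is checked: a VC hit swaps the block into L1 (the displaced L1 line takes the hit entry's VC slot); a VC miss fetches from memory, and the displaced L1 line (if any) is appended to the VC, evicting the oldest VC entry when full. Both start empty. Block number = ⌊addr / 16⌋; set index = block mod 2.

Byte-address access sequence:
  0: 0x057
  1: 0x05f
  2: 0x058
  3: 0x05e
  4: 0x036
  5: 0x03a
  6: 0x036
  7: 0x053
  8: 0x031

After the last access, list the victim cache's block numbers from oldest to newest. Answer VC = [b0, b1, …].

  [0] addr=0x57 blk=5 s=1: MISS | VC []
  [1] addr=0x5f blk=5 s=1: L1-HIT | VC []
  [2] addr=0x58 blk=5 s=1: L1-HIT | VC []
  [3] addr=0x5e blk=5 s=1: L1-HIT | VC []
  [4] addr=0x36 blk=3 s=1: MISS | VC [5]
  [5] addr=0x3a blk=3 s=1: L1-HIT | VC [5]
  [6] addr=0x36 blk=3 s=1: L1-HIT | VC [5]
  [7] addr=0x53 blk=5 s=1: VC-HIT | VC [3]
  [8] addr=0x31 blk=3 s=1: VC-HIT | VC [5]

VC = [5]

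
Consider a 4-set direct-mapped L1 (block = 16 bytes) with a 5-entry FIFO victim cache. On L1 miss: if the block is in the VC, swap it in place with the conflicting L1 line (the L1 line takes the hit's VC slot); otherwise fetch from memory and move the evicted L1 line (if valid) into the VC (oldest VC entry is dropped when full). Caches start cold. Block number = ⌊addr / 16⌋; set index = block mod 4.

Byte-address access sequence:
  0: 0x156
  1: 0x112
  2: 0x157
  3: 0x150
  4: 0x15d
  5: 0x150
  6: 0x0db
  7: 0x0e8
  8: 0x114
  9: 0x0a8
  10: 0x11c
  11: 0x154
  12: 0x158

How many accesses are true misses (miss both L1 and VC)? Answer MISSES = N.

0: 0x156 (blk 21, set 1) → MISS  vc=[]
1: 0x112 (blk 17, set 1) → MISS  vc=[21]
2: 0x157 (blk 21, set 1) → VC-HIT  vc=[17]
3: 0x150 (blk 21, set 1) → L1-HIT  vc=[17]
4: 0x15d (blk 21, set 1) → L1-HIT  vc=[17]
5: 0x150 (blk 21, set 1) → L1-HIT  vc=[17]
6: 0xdb (blk 13, set 1) → MISS  vc=[17, 21]
7: 0xe8 (blk 14, set 2) → MISS  vc=[17, 21]
8: 0x114 (blk 17, set 1) → VC-HIT  vc=[13, 21]
9: 0xa8 (blk 10, set 2) → MISS  vc=[13, 21, 14]
10: 0x11c (blk 17, set 1) → L1-HIT  vc=[13, 21, 14]
11: 0x154 (blk 21, set 1) → VC-HIT  vc=[13, 17, 14]
12: 0x158 (blk 21, set 1) → L1-HIT  vc=[13, 17, 14]

MISSES = 5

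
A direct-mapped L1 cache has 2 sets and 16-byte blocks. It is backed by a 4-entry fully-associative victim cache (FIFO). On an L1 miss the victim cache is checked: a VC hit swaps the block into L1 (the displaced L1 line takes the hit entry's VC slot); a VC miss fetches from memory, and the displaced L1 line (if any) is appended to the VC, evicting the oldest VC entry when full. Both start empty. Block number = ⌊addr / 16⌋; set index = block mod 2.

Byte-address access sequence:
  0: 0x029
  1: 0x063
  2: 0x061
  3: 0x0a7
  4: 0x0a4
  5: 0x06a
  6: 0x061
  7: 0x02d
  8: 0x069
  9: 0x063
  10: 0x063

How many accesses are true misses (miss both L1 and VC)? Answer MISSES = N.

  [0] addr=0x29 blk=2 s=0: MISS | VC []
  [1] addr=0x63 blk=6 s=0: MISS | VC [2]
  [2] addr=0x61 blk=6 s=0: L1-HIT | VC [2]
  [3] addr=0xa7 blk=10 s=0: MISS | VC [2, 6]
  [4] addr=0xa4 blk=10 s=0: L1-HIT | VC [2, 6]
  [5] addr=0x6a blk=6 s=0: VC-HIT | VC [2, 10]
  [6] addr=0x61 blk=6 s=0: L1-HIT | VC [2, 10]
  [7] addr=0x2d blk=2 s=0: VC-HIT | VC [6, 10]
  [8] addr=0x69 blk=6 s=0: VC-HIT | VC [2, 10]
  [9] addr=0x63 blk=6 s=0: L1-HIT | VC [2, 10]
  [10] addr=0x63 blk=6 s=0: L1-HIT | VC [2, 10]

MISSES = 3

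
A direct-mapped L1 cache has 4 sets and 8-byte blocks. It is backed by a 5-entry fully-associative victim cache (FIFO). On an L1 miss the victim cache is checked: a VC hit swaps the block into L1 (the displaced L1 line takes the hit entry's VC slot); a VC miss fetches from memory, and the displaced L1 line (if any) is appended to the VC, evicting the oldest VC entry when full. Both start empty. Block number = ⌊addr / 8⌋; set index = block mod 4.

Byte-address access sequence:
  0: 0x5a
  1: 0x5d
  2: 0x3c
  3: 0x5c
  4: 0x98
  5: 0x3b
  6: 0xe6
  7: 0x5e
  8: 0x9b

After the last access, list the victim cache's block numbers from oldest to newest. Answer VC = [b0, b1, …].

0: 0x5a (blk 11, set 3) → MISS  vc=[]
1: 0x5d (blk 11, set 3) → L1-HIT  vc=[]
2: 0x3c (blk 7, set 3) → MISS  vc=[11]
3: 0x5c (blk 11, set 3) → VC-HIT  vc=[7]
4: 0x98 (blk 19, set 3) → MISS  vc=[7, 11]
5: 0x3b (blk 7, set 3) → VC-HIT  vc=[19, 11]
6: 0xe6 (blk 28, set 0) → MISS  vc=[19, 11]
7: 0x5e (blk 11, set 3) → VC-HIT  vc=[19, 7]
8: 0x9b (blk 19, set 3) → VC-HIT  vc=[11, 7]

VC = [11, 7]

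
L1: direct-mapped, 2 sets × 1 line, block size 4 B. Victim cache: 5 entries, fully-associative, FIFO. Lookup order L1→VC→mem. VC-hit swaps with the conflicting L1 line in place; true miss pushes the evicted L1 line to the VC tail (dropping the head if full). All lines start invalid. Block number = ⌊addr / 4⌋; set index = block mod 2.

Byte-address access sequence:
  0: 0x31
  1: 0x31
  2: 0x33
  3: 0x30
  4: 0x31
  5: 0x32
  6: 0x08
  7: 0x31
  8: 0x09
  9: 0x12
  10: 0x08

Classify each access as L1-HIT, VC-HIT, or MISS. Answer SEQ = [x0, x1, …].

#0 0x31→b12/s0 MISS; vc=[]
#1 0x31→b12/s0 L1-HIT; vc=[]
#2 0x33→b12/s0 L1-HIT; vc=[]
#3 0x30→b12/s0 L1-HIT; vc=[]
#4 0x31→b12/s0 L1-HIT; vc=[]
#5 0x32→b12/s0 L1-HIT; vc=[]
#6 0x8→b2/s0 MISS; vc=[12]
#7 0x31→b12/s0 VC-HIT; vc=[2]
#8 0x9→b2/s0 VC-HIT; vc=[12]
#9 0x12→b4/s0 MISS; vc=[12,2]
#10 0x8→b2/s0 VC-HIT; vc=[12,4]

SEQ = [MISS, L1-HIT, L1-HIT, L1-HIT, L1-HIT, L1-HIT, MISS, VC-HIT, VC-HIT, MISS, VC-HIT]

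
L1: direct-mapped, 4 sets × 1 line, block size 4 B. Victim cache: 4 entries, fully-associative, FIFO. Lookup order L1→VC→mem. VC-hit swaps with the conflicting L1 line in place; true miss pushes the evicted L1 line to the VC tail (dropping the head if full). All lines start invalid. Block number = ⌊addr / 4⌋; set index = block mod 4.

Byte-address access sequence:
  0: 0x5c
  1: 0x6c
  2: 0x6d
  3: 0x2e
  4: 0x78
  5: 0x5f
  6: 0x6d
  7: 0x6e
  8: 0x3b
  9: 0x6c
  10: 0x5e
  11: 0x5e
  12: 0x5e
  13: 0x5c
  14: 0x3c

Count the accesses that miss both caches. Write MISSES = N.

MISSES = 6

#0 0x5c→b23/s3 MISS; vc=[]
#1 0x6c→b27/s3 MISS; vc=[23]
#2 0x6d→b27/s3 L1-HIT; vc=[23]
#3 0x2e→b11/s3 MISS; vc=[23,27]
#4 0x78→b30/s2 MISS; vc=[23,27]
#5 0x5f→b23/s3 VC-HIT; vc=[11,27]
#6 0x6d→b27/s3 VC-HIT; vc=[11,23]
#7 0x6e→b27/s3 L1-HIT; vc=[11,23]
#8 0x3b→b14/s2 MISS; vc=[11,23,30]
#9 0x6c→b27/s3 L1-HIT; vc=[11,23,30]
#10 0x5e→b23/s3 VC-HIT; vc=[11,27,30]
#11 0x5e→b23/s3 L1-HIT; vc=[11,27,30]
#12 0x5e→b23/s3 L1-HIT; vc=[11,27,30]
#13 0x5c→b23/s3 L1-HIT; vc=[11,27,30]
#14 0x3c→b15/s3 MISS; vc=[11,27,30,23]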